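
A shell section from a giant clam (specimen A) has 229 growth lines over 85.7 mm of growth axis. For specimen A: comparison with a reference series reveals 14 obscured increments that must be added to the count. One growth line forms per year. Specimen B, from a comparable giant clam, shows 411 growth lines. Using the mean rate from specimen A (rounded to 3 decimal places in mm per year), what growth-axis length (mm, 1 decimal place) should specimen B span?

Specimen A: adjusted count: 229 + 14 = 243 growth lines.
A: Extension rate ≈ 85.7 / 243 = 0.353 mm/yr.
For B, 0.353 mm/year × 411 years = 145.1 mm.

145.1 mm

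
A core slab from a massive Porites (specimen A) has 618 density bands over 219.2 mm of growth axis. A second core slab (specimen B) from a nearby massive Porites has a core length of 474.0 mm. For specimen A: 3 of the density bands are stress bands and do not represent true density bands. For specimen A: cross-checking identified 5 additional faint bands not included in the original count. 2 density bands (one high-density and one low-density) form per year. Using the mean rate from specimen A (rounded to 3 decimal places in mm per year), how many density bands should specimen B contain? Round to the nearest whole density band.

Specimen A: after corrections the count is 618 − 3 + 5 = 620 density bands.
Specimen A: with 2 density bands per year, 620 / 2 = 310 years.
A: 219.2 mm over 310 years gives 219.2 / 310 ≈ 0.707 mm/yr.
For B, 474.0 / 0.707 = 670.44 years; at 2 density bands per year that is 670.44 × 2 ≈ 1341 density bands.

1341 density bands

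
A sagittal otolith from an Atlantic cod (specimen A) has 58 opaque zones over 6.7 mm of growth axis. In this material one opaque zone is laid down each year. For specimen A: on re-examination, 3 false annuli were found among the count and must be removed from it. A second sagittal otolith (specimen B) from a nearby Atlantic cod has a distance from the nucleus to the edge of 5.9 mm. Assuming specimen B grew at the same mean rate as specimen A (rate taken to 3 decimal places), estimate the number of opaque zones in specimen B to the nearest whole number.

48 opaque zones

Specimen A: after corrections the count is 58 − 3 = 55 opaque zones.
A: Mean rate = 6.7 mm / 55 years ≈ 0.122 mm per year.
B spans 5.9 / 0.122 = 48.36 years ≈ 48 opaque zones.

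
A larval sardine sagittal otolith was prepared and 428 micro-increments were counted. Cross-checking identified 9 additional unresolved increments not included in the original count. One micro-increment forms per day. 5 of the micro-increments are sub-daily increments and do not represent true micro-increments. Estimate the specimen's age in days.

432 days

True micro-increment count = 428 − 5 + 9 = 432.
At one micro-increment per day, that is 432 days.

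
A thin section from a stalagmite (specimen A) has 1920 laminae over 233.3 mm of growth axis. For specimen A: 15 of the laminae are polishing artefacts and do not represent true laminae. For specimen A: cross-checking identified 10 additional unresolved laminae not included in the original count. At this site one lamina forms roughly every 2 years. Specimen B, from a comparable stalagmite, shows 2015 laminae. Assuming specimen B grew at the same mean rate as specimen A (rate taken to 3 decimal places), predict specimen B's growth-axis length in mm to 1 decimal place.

Specimen A: after corrections the count is 1920 − 15 + 10 = 1915 laminae.
Specimen A: at 2 years per lamina, 1915 × 2 = 3830 years.
A: 233.3 mm over 3830 years gives 233.3 / 3830 ≈ 0.061 mm per year.
Specimen B: 2015 laminae at 2 years each span 2015 × 2 = 4030 years. B's length ≈ 0.061 × 4030 = 245.8 mm.

245.8 mm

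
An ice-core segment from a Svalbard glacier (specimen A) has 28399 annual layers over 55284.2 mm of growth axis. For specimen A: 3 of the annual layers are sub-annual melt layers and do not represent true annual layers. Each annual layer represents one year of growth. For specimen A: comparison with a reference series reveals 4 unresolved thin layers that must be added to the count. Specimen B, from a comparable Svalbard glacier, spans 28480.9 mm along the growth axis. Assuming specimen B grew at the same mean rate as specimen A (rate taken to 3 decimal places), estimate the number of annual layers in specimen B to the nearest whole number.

Specimen A: correcting the raw count gives 28399 − 3 + 4 = 28400 true annual layers.
A: Mean rate = 55284.2 mm / 28400 years ≈ 1.947 mm/year.
B spans 28480.9 / 1.947 = 14628.09 years ≈ 14628 annual layers.

14628 annual layers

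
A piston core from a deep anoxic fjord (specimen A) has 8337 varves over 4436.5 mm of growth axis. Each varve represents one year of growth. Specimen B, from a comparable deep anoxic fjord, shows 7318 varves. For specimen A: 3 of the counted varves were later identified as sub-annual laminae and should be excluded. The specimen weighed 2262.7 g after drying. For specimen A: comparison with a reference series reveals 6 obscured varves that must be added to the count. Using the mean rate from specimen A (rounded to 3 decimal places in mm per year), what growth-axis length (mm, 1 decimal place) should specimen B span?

Specimen A: after corrections the count is 8337 − 3 + 6 = 8340 varves.
A: 4436.5 mm over 8340 years gives 4436.5 / 8340 ≈ 0.532 mm per year.
B's length ≈ 0.532 × 7318 = 3893.2 mm.

3893.2 mm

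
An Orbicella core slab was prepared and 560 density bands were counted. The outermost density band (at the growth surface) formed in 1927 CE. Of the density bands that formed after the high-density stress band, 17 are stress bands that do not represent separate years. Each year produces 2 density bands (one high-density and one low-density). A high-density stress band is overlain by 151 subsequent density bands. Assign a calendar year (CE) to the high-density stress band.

1860 CE

151 density bands formed after the high-density stress band.
151 − 17 false = 134 true density bands after the high-density stress band.
134 density bands at 2 per year is 134 / 2 = 67 years.
Counting back 67 years from 1927 CE places the high-density stress band in 1927 − 67 = 1860 CE.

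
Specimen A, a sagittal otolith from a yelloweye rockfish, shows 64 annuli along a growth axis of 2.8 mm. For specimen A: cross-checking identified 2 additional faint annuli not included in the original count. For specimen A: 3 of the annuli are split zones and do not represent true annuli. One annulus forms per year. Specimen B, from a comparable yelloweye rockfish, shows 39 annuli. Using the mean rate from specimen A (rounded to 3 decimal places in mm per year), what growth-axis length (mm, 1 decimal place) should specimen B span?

1.7 mm

Specimen A: after corrections the count is 64 − 3 + 2 = 63 annuli.
A: Mean rate = 2.8 mm / 63 years ≈ 0.044 mm per year.
For B, 0.044 mm/year × 39 years = 1.7 mm.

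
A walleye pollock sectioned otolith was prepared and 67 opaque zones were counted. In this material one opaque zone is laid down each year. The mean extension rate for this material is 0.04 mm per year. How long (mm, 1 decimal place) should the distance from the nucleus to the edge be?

67 years of growth are recorded.
Length ≈ 0.04 × 67 = 2.7 mm.

2.7 mm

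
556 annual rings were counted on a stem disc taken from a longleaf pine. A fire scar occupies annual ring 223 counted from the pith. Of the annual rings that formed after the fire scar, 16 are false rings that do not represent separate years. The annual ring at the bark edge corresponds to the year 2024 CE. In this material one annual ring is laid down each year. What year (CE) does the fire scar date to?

556 − 223 = 333 annual rings lie beyond the fire scar toward the bark edge.
Removing the 16 false annual rings leaves 333 − 16 = 317 true annual rings beyond the fire scar.
The annual ring at the bark edge is 2024 CE, so the fire scar dates to 2024 − 317 = 1707 CE.

1707 CE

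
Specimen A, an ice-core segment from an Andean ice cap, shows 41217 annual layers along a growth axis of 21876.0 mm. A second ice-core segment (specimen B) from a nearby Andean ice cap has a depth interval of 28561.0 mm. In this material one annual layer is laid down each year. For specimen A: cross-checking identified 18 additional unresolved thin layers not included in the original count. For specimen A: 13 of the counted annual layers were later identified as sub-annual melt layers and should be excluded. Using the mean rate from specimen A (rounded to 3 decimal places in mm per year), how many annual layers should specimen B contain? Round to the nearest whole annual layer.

Specimen A: adjusted count: 41217 − 13 + 18 = 41222 annual layers.
A: 21876.0 mm over 41222 years gives 21876.0 / 41222 ≈ 0.531 mm/yr.
Specimen B: 28561.0 mm / 0.531 mm per year = 53787.19 years ≈ 53787 annual layers.

53787 annual layers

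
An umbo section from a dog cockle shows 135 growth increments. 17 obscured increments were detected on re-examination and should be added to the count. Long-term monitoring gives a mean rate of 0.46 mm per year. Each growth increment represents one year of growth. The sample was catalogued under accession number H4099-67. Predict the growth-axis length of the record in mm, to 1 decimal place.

69.9 mm

Correcting the raw count gives 135 + 17 = 152 true growth increments.
Predicted length = 0.46 mm/year × 152 years = 69.9 mm.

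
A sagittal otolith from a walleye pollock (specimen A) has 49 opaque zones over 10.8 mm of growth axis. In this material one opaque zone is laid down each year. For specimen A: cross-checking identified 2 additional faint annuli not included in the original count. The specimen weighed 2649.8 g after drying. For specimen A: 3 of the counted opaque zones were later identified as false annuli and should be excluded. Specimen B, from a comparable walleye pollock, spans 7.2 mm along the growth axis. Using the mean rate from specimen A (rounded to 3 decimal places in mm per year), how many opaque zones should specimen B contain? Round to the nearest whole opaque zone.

Specimen A: after corrections the count is 49 − 3 + 2 = 48 opaque zones.
A: Extension rate ≈ 10.8 / 48 = 0.225 mm/yr.
B spans 7.2 / 0.225 = 32.00 years ≈ 32 opaque zones.

32 opaque zones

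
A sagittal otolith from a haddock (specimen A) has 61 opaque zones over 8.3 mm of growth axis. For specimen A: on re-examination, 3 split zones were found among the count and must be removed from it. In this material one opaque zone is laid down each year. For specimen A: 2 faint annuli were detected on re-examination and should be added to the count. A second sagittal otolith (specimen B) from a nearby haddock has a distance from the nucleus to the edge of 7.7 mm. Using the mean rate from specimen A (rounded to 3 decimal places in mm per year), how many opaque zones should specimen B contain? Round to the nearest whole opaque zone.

Specimen A: after corrections the count is 61 − 3 + 2 = 60 opaque zones.
A: Mean rate = 8.3 mm / 60 years ≈ 0.138 mm/yr.
B spans 7.7 / 0.138 = 55.80 years ≈ 56 opaque zones.

56 opaque zones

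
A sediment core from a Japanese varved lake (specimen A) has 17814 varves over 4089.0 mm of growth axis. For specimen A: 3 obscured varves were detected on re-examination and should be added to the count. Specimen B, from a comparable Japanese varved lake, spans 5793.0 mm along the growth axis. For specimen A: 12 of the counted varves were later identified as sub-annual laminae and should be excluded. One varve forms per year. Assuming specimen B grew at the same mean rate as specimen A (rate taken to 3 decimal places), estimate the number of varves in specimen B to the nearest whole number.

Specimen A: after corrections the count is 17814 − 12 + 3 = 17805 varves.
A: Extension rate ≈ 4089.0 / 17805 = 0.230 mm/yr.
For B, 5793.0 / 0.230 = 25186.96 years ≈ 25187 varves.

25187 varves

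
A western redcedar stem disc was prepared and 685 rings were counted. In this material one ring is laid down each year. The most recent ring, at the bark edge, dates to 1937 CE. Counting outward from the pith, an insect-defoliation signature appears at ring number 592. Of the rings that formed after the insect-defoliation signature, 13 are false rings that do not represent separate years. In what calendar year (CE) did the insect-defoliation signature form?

1857 CE

Between ring 592 and the bark edge there are 685 − 592 = 93 rings.
Removing the 13 false rings leaves 93 − 13 = 80 true rings beyond the insect-defoliation signature.
Counting back 80 years from 1937 CE places the insect-defoliation signature in 1937 − 80 = 1857 CE.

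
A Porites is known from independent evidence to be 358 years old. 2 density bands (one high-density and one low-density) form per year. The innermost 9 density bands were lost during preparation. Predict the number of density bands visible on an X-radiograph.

707 density bands

358 years at 2 density bands per year gives 358 × 2 = 716 density bands.
Subtracting the 9 density bands not captured gives 716 − 9 = 707 density bands in the record.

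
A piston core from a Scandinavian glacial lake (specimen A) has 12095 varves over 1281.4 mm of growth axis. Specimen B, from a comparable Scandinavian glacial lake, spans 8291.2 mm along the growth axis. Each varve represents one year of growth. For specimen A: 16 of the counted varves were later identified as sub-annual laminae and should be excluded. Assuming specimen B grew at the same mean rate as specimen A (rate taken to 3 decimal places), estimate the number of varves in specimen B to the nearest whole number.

Specimen A: true varve count = 12095 − 16 = 12079.
A: Extension rate ≈ 1281.4 / 12079 = 0.106 mm per year.
Specimen B: 8291.2 mm / 0.106 mm per year = 78218.87 years ≈ 78219 varves.

78219 varves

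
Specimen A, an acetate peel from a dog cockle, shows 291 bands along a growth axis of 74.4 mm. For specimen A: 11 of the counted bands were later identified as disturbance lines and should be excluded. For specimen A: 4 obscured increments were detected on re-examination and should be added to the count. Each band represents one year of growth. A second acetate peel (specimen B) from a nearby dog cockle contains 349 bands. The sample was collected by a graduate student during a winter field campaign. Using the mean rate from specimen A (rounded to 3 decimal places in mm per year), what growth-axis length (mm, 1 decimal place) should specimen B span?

Specimen A: adjusted count: 291 − 11 + 4 = 284 bands.
A: 74.4 mm over 284 years gives 74.4 / 284 ≈ 0.262 mm per year.
B's length ≈ 0.262 × 349 = 91.4 mm.

91.4 mm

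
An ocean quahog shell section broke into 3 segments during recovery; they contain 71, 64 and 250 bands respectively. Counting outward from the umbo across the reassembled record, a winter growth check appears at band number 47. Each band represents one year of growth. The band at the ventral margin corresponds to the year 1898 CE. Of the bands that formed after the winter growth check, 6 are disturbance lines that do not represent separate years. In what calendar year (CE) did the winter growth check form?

Total bands = 71 + 64 + 250 = 385.
385 − 47 = 338 bands lie beyond the winter growth check toward the ventral margin.
Excluding 6 false bands: 338 − 6 = 332.
1898 − 332 = 1566 CE.

1566 CE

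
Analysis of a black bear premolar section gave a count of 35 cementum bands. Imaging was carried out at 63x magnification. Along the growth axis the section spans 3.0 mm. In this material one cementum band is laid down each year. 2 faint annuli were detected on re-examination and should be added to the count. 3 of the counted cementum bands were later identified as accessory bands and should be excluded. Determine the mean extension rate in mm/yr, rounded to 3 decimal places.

True cementum band count = 35 − 3 + 2 = 34.
3.0 mm over 34 years gives 3.0 / 34 ≈ 0.088 mm/yr.

0.088 mm/yr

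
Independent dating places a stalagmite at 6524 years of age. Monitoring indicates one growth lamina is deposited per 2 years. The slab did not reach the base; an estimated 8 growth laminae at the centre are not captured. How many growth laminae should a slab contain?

Expected growth laminae: 6524 / 2 = 3262.
3262 − 8 missed = 3254 growth laminae expected in the prepared section.

3254 growth laminae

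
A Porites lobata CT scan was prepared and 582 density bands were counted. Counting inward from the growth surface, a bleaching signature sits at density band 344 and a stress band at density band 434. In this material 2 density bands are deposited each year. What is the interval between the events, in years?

45 years

434 − 344 = 90 density bands lie between the two events.
With 2 density bands per year, 90 / 2 = 45 years.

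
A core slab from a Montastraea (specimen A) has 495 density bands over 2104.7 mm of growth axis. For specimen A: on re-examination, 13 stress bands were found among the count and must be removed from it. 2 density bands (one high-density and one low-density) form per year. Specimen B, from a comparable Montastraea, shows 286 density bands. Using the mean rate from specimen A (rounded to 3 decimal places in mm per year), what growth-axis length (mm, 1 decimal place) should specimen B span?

1248.8 mm

Specimen A: adjusted count: 495 − 13 = 482 density bands.
Specimen A: with 2 density bands per year, 482 / 2 = 241 years.
A: 2104.7 mm over 241 years gives 2104.7 / 241 ≈ 8.733 mm/yr.
Specimen B: with 2 density bands per year, 286 / 2 = 143 years. B's length ≈ 8.733 × 143 = 1248.8 mm.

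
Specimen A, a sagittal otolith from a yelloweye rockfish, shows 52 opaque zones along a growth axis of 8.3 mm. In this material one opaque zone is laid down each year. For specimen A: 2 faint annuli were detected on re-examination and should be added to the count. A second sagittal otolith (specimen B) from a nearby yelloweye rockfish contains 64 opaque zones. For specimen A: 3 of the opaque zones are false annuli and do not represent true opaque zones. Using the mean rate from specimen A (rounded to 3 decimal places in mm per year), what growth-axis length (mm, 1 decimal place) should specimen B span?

Specimen A: true opaque zone count = 52 − 3 + 2 = 51.
A: Extension rate ≈ 8.3 / 51 = 0.163 mm/year.
For B, 0.163 mm/year × 64 years = 10.4 mm.

10.4 mm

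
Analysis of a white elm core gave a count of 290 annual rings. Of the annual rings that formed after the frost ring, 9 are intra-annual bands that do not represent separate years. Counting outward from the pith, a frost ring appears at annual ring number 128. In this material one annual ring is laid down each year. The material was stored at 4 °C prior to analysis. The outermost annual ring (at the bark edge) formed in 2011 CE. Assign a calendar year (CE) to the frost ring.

1858 CE

Between annual ring 128 and the bark edge there are 290 − 128 = 162 annual rings.
162 − 9 false = 153 true annual rings after the frost ring.
Counting back 153 years from 2011 CE places the frost ring in 2011 − 153 = 1858 CE.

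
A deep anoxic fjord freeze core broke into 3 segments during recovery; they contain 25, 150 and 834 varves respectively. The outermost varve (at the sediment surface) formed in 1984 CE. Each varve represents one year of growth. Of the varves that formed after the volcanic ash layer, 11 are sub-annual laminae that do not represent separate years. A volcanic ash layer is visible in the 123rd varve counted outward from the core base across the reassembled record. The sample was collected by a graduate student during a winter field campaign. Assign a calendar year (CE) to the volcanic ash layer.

Total varves = 25 + 150 + 834 = 1009.
1009 − 123 = 886 varves lie beyond the volcanic ash layer toward the sediment surface.
886 − 11 false = 875 true varves after the volcanic ash layer.
Counting back 875 years from 1984 CE places the volcanic ash layer in 1984 − 875 = 1109 CE.

1109 CE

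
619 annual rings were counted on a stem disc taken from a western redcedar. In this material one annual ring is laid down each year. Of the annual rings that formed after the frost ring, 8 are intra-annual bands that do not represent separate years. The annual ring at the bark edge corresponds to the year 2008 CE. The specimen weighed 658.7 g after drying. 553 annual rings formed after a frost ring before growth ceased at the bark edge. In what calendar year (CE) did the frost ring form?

1463 CE

553 annual rings post-date the frost ring.
Removing the 8 false annual rings leaves 553 − 8 = 545 true annual rings beyond the frost ring.
The annual ring at the bark edge is 2008 CE, so the frost ring dates to 2008 − 545 = 1463 CE.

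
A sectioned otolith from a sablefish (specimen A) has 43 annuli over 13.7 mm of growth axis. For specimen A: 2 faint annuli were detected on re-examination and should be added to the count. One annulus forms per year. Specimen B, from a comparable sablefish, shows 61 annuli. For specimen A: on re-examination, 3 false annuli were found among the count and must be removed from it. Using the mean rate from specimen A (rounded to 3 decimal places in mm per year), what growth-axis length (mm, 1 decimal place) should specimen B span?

19.9 mm

Specimen A: correcting the raw count gives 43 − 3 + 2 = 42 true annuli.
A: Extension rate ≈ 13.7 / 42 = 0.326 mm per year.
B's length ≈ 0.326 × 61 = 19.9 mm.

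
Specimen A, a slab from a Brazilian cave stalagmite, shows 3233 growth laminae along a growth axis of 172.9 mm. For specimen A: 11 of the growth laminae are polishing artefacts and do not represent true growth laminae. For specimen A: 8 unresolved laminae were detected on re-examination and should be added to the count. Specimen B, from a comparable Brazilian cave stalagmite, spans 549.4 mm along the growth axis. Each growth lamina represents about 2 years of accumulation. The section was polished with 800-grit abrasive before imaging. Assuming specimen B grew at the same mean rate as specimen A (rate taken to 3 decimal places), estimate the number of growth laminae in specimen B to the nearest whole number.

10174 growth laminae

Specimen A: correcting the raw count gives 3233 − 11 + 8 = 3230 true growth laminae.
Specimen A: at 2 years per growth lamina, 3230 × 2 = 6460 years.
A: Extension rate ≈ 172.9 / 6460 = 0.027 mm/year.
For B, 549.4 / 0.027 = 20348.15 years; at 2 years per growth lamina that is 20348.15 / 2 ≈ 10174 growth laminae.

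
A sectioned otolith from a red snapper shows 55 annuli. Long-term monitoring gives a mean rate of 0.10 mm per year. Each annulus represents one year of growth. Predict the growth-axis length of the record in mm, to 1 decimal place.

The record spans 55 years at 0.10 mm per year.
Predicted length = 0.10 mm/year × 55 years = 5.5 mm.

5.5 mm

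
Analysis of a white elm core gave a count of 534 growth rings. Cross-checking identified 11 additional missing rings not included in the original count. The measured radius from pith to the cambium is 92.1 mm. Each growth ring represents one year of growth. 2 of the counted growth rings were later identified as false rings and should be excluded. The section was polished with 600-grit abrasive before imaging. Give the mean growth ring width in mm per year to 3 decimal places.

Adjusted count: 534 − 2 + 11 = 543 growth rings.
Mean rate = 92.1 mm / 543 years ≈ 0.170 mm per year.

0.170 mm per year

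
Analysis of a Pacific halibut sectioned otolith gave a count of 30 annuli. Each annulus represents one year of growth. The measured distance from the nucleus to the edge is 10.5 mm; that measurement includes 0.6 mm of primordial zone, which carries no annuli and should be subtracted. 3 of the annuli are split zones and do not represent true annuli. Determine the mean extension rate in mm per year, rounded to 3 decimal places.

Adjusted count: 30 − 3 = 27 annuli.
Net length = 10.5 − 0.6 = 9.9 mm.
Mean rate = 9.9 mm / 27 years ≈ 0.367 mm per year.

0.367 mm per year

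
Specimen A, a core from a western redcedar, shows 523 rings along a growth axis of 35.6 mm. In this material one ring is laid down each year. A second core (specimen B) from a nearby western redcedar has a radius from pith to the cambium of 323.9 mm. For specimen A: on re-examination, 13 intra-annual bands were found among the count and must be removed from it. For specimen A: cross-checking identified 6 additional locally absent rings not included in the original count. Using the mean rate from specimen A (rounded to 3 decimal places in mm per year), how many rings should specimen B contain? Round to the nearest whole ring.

Specimen A: adjusted count: 523 − 13 + 6 = 516 rings.
A: 35.6 mm over 516 years gives 35.6 / 516 ≈ 0.069 mm/yr.
For B, 323.9 / 0.069 = 4694.20 years ≈ 4694 rings.

4694 rings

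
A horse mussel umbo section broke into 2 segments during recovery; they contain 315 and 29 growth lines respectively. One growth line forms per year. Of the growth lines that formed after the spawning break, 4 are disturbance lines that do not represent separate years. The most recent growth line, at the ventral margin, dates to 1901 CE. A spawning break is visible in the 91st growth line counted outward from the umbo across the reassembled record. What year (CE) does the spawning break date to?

Total growth lines = 315 + 29 = 344.
344 − 91 = 253 growth lines lie beyond the spawning break toward the ventral margin.
Removing the 4 false growth lines leaves 253 − 4 = 249 true growth lines beyond the spawning break.
1901 − 249 = 1652 CE.

1652 CE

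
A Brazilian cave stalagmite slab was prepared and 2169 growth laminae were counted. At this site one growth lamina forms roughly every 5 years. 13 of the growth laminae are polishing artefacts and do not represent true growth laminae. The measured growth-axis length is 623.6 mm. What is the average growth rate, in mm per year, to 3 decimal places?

Adjusted count: 2169 − 13 = 2156 growth laminae.
2156 growth laminae at 5 years each span 2156 × 5 = 10780 years.
623.6 mm over 10780 years gives 623.6 / 10780 ≈ 0.058 mm per year.

0.058 mm per year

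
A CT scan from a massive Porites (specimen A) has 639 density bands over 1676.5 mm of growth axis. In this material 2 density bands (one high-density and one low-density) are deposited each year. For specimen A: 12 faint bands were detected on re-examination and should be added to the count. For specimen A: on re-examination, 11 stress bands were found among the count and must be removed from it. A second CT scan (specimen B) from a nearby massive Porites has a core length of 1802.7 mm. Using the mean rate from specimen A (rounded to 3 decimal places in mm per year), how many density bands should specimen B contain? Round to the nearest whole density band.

688 density bands

Specimen A: true density band count = 639 − 11 + 12 = 640.
Specimen A: dividing by 2 density bands per year: 640 / 2 = 320 years.
A: Extension rate ≈ 1676.5 / 320 = 5.239 mm/yr.
For B, 1802.7 / 5.239 = 344.09 years; at 2 density bands per year that is 344.09 × 2 ≈ 688 density bands.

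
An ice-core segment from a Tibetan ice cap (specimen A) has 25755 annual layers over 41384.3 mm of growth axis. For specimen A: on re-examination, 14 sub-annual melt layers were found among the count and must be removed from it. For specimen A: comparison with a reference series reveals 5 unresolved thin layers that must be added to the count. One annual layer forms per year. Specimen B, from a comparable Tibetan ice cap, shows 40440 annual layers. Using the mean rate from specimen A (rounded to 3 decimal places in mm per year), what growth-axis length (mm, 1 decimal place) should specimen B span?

64987.1 mm

Specimen A: adjusted count: 25755 − 14 + 5 = 25746 annual layers.
A: 41384.3 mm over 25746 years gives 41384.3 / 25746 ≈ 1.607 mm per year.
For B, 1.607 mm/year × 40440 years = 64987.1 mm.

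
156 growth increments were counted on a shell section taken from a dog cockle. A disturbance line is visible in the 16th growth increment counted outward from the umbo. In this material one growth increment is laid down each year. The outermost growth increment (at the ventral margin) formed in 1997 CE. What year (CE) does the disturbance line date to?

1857 CE

156 − 16 = 140 growth increments lie beyond the disturbance line toward the ventral margin.
The growth increment at the ventral margin is 1997 CE, so the disturbance line dates to 1997 − 140 = 1857 CE.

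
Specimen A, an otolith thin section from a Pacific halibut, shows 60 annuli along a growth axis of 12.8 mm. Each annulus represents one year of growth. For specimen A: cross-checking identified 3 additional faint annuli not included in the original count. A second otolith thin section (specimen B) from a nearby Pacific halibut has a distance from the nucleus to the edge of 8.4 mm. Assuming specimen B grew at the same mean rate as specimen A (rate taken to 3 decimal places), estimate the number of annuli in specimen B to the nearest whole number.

41 annuli

Specimen A: correcting the raw count gives 60 + 3 = 63 true annuli.
A: Mean rate = 12.8 mm / 63 years ≈ 0.203 mm/year.
B spans 8.4 / 0.203 = 41.38 years ≈ 41 annuli.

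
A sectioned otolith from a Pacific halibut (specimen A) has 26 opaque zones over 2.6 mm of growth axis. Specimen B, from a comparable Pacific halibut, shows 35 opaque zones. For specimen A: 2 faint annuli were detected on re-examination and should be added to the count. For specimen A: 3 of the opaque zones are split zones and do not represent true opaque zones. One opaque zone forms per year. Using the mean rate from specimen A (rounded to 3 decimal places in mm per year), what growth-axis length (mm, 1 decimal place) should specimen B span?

Specimen A: adjusted count: 26 − 3 + 2 = 25 opaque zones.
A: 2.6 mm over 25 years gives 2.6 / 25 ≈ 0.104 mm/year.
For B, 0.104 mm/year × 35 years = 3.6 mm.

3.6 mm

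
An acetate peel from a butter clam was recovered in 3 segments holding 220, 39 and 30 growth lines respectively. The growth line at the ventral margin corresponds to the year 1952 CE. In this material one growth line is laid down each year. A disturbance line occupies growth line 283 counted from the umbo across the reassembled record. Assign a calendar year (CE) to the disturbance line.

Total growth lines = 220 + 39 + 30 = 289.
289 − 283 = 6 growth lines lie beyond the disturbance line toward the ventral margin.
1952 − 6 = 1946 CE.

1946 CE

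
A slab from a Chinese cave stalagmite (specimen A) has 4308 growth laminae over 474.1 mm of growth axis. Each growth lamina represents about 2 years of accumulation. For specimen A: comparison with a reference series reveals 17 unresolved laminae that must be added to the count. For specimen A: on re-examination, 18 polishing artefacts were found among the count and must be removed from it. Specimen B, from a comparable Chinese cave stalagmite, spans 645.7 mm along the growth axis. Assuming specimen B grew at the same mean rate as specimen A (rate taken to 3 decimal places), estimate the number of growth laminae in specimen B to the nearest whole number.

5870 growth laminae

Specimen A: correcting the raw count gives 4308 − 18 + 17 = 4307 true growth laminae.
Specimen A: 4307 growth laminae at 2 years each span 4307 × 2 = 8614 years.
A: 474.1 mm over 8614 years gives 474.1 / 8614 ≈ 0.055 mm/yr.
B spans 645.7 / 0.055 = 11740.00 years; at 2 years per growth lamina that is 11740.00 / 2 ≈ 5870 growth laminae.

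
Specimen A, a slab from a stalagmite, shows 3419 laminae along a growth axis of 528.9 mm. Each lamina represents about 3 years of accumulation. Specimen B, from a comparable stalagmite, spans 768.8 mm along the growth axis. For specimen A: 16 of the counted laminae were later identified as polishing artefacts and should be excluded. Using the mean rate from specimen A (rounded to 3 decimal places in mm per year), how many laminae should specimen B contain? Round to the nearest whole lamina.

Specimen A: adjusted count: 3419 − 16 = 3403 laminae.
Specimen A: at 3 years per lamina, 3403 × 3 = 10209 years.
A: Mean rate = 528.9 mm / 10209 years ≈ 0.052 mm/year.
Specimen B: 768.8 mm / 0.052 mm per year = 14784.62 years; at 3 years per lamina that is 14784.62 / 3 ≈ 4928 laminae.

4928 laminae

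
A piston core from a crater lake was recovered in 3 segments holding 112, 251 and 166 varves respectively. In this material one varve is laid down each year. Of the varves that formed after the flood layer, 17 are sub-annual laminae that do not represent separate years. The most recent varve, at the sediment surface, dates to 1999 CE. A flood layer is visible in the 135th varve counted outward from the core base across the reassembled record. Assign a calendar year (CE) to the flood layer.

1622 CE

Total varves = 112 + 251 + 166 = 529.
The flood layer sits at varve 135 from the core base, so 529 − 135 = 394 varves formed after it.
Removing the 17 false varves leaves 394 − 17 = 377 true varves beyond the flood layer.
1999 − 377 = 1622 CE.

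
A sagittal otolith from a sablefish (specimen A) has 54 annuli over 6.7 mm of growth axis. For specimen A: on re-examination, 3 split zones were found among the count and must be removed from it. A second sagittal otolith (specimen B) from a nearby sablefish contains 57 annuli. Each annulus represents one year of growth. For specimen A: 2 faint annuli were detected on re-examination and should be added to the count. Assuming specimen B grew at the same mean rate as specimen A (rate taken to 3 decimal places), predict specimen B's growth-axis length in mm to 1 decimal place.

Specimen A: true annulus count = 54 − 3 + 2 = 53.
A: Extension rate ≈ 6.7 / 53 = 0.126 mm/year.
B's length ≈ 0.126 × 57 = 7.2 mm.

7.2 mm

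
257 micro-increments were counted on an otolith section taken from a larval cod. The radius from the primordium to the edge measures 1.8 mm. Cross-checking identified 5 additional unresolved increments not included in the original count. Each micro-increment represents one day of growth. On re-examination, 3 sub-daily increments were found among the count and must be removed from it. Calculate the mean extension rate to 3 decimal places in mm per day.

0.007 mm per day

Adjusted count: 257 − 3 + 5 = 259 micro-increments.
Extension rate ≈ 1.8 / 259 = 0.007 mm per day.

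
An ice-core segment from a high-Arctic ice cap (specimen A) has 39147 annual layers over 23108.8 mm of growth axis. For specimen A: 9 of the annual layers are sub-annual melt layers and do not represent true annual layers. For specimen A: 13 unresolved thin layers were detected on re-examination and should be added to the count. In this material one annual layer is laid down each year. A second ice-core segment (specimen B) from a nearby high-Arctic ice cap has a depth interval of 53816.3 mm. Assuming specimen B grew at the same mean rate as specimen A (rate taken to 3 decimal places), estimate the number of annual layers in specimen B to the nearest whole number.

91214 annual layers

Specimen A: correcting the raw count gives 39147 − 9 + 13 = 39151 true annual layers.
A: 23108.8 mm over 39151 years gives 23108.8 / 39151 ≈ 0.590 mm/yr.
Specimen B: 53816.3 mm / 0.590 mm per year = 91214.07 years ≈ 91214 annual layers.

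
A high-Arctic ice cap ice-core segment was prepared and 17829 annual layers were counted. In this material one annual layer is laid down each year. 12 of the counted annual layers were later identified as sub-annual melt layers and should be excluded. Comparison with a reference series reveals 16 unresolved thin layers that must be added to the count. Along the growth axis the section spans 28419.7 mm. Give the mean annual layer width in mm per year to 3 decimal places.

1.594 mm per year

After corrections the count is 17829 − 12 + 16 = 17833 annual layers.
Mean rate = 28419.7 mm / 17833 years ≈ 1.594 mm per year.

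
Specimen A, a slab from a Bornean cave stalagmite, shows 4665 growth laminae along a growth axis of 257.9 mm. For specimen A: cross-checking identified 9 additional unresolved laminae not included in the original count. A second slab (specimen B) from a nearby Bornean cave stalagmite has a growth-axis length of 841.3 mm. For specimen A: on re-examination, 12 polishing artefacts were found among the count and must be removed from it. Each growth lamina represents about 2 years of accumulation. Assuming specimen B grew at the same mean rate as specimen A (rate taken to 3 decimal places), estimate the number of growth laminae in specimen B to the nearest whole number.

Specimen A: after corrections the count is 4665 − 12 + 9 = 4662 growth laminae.
Specimen A: 4662 growth laminae at 2 years each span 4662 × 2 = 9324 years.
A: Mean rate = 257.9 mm / 9324 years ≈ 0.028 mm/yr.
For B, 841.3 / 0.028 = 30046.43 years; at 2 years per growth lamina that is 30046.43 / 2 ≈ 15023 growth laminae.

15023 growth laminae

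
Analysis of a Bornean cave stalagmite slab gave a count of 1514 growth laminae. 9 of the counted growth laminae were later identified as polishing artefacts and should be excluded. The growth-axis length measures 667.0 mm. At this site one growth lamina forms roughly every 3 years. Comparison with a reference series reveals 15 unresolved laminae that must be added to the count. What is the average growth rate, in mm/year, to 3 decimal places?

0.146 mm/year

After corrections the count is 1514 − 9 + 15 = 1520 growth laminae.
1520 growth laminae at 3 years each span 1520 × 3 = 4560 years.
667.0 mm over 4560 years gives 667.0 / 4560 ≈ 0.146 mm/year.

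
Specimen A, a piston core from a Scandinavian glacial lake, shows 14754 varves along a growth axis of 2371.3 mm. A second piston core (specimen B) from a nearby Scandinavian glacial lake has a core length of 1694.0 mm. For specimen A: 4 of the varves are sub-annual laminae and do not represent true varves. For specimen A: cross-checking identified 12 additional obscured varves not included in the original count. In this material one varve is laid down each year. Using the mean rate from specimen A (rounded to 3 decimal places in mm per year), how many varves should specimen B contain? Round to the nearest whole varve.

10522 varves

Specimen A: adjusted count: 14754 − 4 + 12 = 14762 varves.
A: Extension rate ≈ 2371.3 / 14762 = 0.161 mm/yr.
B spans 1694.0 / 0.161 = 10521.74 years ≈ 10522 varves.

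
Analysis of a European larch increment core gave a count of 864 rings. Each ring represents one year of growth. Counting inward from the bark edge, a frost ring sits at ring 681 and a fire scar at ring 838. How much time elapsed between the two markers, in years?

838 − 681 = 157 rings lie between the two events.
At one ring per year, 157 years elapsed between them.

157 years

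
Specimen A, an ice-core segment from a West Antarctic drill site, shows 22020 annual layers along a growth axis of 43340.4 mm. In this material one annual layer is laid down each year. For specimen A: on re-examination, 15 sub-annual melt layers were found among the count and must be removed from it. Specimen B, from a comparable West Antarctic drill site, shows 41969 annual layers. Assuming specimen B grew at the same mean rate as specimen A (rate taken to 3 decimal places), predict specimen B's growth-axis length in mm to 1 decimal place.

82678.9 mm

Specimen A: true annual layer count = 22020 − 15 = 22005.
A: Extension rate ≈ 43340.4 / 22005 = 1.970 mm/year.
B's length ≈ 1.970 × 41969 = 82678.9 mm.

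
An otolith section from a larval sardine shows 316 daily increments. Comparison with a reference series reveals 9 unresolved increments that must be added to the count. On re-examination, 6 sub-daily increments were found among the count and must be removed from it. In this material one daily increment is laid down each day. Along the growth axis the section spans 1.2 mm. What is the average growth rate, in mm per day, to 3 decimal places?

0.004 mm per day

After corrections the count is 316 − 6 + 9 = 319 daily increments.
Mean rate = 1.2 mm / 319 days ≈ 0.004 mm per day.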